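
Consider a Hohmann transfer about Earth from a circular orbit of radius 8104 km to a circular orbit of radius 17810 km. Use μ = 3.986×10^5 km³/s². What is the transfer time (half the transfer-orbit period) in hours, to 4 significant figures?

t = 2.039 hours

Semi-major axis of the transfer orbit: a_t = (8104 + 17810)/2 = 12957 km.
Half the transfer-orbit period gives t = π√(a_t³/μ) = 7339 s.
Converting: 7339 s ÷ 3600 s/hour = 2.039 hours.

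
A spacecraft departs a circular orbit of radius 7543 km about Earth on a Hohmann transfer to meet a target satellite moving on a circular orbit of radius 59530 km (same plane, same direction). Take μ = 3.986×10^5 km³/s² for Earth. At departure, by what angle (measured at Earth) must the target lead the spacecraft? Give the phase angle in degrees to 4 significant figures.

Semi-major axis of the transfer orbit: a_t = (7543 + 59530)/2 = 33536.5 km.
The half-period of the transfer ellipse is t = π√(a_t³/μ) = 30560 s.
The target's mean motion on its circular orbit is ω₂ = √(μ/r₂³) = 4.347×10^-5 rad/s.
Angle swept by the target during transfer: ω₂·t = 1.3284 rad = 76.11°.
Arrival is 180° from departure on the ellipse, so φ = 180° − 76.11° = 103.9°.

φ = 103.9°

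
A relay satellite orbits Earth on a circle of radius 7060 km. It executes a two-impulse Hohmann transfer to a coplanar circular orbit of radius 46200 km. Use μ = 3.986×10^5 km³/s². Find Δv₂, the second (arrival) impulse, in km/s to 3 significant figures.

Transfer-ellipse semi-major axis a_t = (r₁ + r₂)/2 = (7060 + 46200)/2 = 26630 km.
On the circular orbit at r = 46200 km, v_c = √(μ/r) = 2.937 km/s.
Transfer-orbit speed at the same r (vis-viva, a = a_t): v_t = √[μ(2/r − 1/a_t)] = 1.512 km/s.
Δv₂ = |v_t − v_c| = |1.512 − 2.937| = 1.425 km/s.

Δv₂ = 1.42 km/s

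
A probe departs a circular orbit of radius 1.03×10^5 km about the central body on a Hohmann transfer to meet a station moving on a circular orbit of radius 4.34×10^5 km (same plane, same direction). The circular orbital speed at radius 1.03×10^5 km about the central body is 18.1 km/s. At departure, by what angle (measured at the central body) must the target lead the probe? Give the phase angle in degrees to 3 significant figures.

φ = 92.4°

From the circular-orbit relation v² = μ/r at r = 1.03×10^5 km: μ = v²r = (18.1)² × 1.03×10^5 = 3.37438×10^7 km³/s².
Semi-major axis of the transfer orbit: a_t = (1.030×10^5 + 4.340×10^5)/2 = 2.685×10^5 km.
The half-period of the transfer ellipse is t = π√(a_t³/μ) = 75244 s.
The target's mean motion on its circular orbit is ω₂ = √(μ/r₂³) = 2.0317×10^-5 rad/s.
Angle swept by the target during transfer: ω₂·t = 1.5287 rad = 87.59°.
The probe traverses 180° on the transfer ellipse, so the target must lead by 180° − 87.59° = 92.4°.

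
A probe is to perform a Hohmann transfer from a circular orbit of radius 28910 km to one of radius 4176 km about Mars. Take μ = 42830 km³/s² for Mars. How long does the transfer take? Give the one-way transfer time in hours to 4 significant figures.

t = 8.972 hours

Transfer-ellipse semi-major axis a_t = (r₁ + r₂)/2 = (28910 + 4176)/2 = 16543 km.
Transfer time t = π√(a_t³/μ) = π√((16543)³ / 42830) = 32300 s.
Converting: 32300 s ÷ 3600 s/hour = 8.972 hours.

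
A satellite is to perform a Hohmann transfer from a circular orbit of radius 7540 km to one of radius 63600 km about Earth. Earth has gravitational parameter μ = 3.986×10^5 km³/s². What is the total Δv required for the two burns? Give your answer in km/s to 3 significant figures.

Transfer-ellipse semi-major axis a_t = (r₁ + r₂)/2 = (7540 + 63600)/2 = 35570 km.
Circular speed at r₁: v₁ = √(μ/r₁) = √(3.986×10^5/7540) = 7.2708 km/s.
On the transfer ellipse at r₁, vis-viva equation gives v_p = √[μ(2/r₁ − 1/a_t)] = 9.7223 km/s.
First burn Δv₁ = |v_p − v₁| = 2.4515 km/s.
At r₂, v₂ = √(μ/r₂) = 2.503457 km/s.
Transfer-orbit speed at r₂: v_a = √[μ(2/r₂ − 1/a_t)] = 1.152614 km/s.
Second burn Δv₂ = |v₂ − v_a| = 1.3508 km/s.
Total Δv = Δv₁ + Δv₂ = 3.802 km/s.

Δv = 3.80 km/s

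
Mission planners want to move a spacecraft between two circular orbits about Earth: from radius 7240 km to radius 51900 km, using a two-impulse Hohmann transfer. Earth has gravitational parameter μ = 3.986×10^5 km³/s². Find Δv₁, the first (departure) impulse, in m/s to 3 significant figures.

Transfer-ellipse semi-major axis a_t = (r₁ + r₂)/2 = (7240 + 51900)/2 = 29570 km.
Circular speed at r = 7240 km: v_c = √(μ/r) = 7.420 km/s.
Vis-viva on the transfer ellipse at r = 7240 km gives v_t = √[μ(2/r − 1/a_t)] = 9.830 km/s.
Δv₁ = |v_t − v_c| = |9.830 − 7.420| = 2.410 km/s.

Δv₁ = 2410 m/s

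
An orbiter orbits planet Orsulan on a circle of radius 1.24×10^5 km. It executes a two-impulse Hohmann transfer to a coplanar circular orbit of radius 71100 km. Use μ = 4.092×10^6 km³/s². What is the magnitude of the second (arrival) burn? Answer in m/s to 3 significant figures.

Semi-major axis of the transfer orbit: a_t = (1.240×10^5 + 71100)/2 = 97550 km.
On the circular orbit at r = 71100 km, v_c = √(μ/r) = 7.58635 km/s.
Transfer-orbit speed at the same r (vis-viva, a = a_t): v_t = √[μ(2/r − 1/a_t)] = 8.55323 km/s.
Δv₂ = |v_t − v_c| = |8.55323 − 7.58635| = 0.9669 km/s.

Δv₂ = 967 m/s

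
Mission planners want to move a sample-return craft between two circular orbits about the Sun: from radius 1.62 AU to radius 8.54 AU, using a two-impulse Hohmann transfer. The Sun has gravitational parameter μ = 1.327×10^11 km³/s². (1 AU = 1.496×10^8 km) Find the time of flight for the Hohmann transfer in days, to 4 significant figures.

In km: r₁ = 1.62 × 1.496×10^8 = 2.42352×10^8 km; r₂ = 8.54 × 1.496×10^8 = 1.277584×10^9 km.
Transfer-ellipse semi-major axis a_t = (r₁ + r₂)/2 = (2.42352×10^8 + 1.277584×10^9)/2 = 7.59968×10^8 km.
By Kepler's third law the transfer-orbit period is T = 2π√(a_t³/μ), so t = T/2 = 1.807×10^8 s.
Converting: 1.807×10^8 s ÷ 86400 s/day = 2091 days.

t = 2091 days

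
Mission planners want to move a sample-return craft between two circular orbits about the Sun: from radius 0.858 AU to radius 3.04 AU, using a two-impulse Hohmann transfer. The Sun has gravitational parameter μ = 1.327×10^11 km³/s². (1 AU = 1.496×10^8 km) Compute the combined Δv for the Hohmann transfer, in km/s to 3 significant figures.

In km: r₁ = 0.858 × 1.496×10^8 = 1.283568×10^8 km; r₂ = 3.04 × 1.496×10^8 = 4.54784×10^8 km.
The Hohmann ellipse has a_t = (r₁ + r₂)/2 = 2.915704×10^8 km.
At r₁ the circular-orbit speed is v₁ = √(μ/r₁) = 32.1533 km/s.
On the transfer ellipse at r₁, vis-viva equation gives v_p = √[μ(2/r₁ − 1/a_t)] = 40.1566 km/s.
First burn Δv₁ = |v_p − v₁| = 8.003 km/s.
At r₂, v₂ = √(μ/r₂) = 17.082 km/s.
Transfer-orbit speed at r₂: v_a = √[μ(2/r₂ − 1/a_t)] = 11.334 km/s.
Second burn Δv₂ = |v₂ − v_a| = 5.748 km/s.
Δv = Δv₁ + Δv₂ = 8.003 + 5.748 = 13.75 km/s.

Δv = 13.8 km/s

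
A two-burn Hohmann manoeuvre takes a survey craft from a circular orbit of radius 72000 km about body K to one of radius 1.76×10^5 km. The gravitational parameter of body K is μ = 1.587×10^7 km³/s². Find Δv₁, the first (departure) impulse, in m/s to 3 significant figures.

Δv₁ = 2840 m/s

The Hohmann ellipse has a_t = (r₁ + r₂)/2 = 1.240×10^5 km.
On the circular orbit at r = 72000 km, v_c = √(μ/r) = 14.8464 km/s.
Transfer-orbit speed at the same r (vis-viva, a = a_t): v_t = √[μ(2/r − 1/a_t)] = 17.6876 km/s.
Δv₁ = |v_t − v_c| = |17.6876 − 14.8464| = 2.841 km/s.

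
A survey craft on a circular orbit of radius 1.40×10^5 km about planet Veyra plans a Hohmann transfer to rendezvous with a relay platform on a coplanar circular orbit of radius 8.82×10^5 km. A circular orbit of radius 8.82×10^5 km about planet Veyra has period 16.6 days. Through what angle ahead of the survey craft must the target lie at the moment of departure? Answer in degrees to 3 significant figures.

φ = 101°

From Kepler's third law T² = 4π²r³/μ at r = 8.82×10^5 km, T = 16.6 days = 16.6 × 86400 s = 1.43424×10^6 s: μ = 4π²r³/T² = 1.31681×10^7 km³/s².
Transfer-ellipse semi-major axis a_t = (r₁ + r₂)/2 = (1.400×10^5 + 8.820×10^5)/2 = 5.110×10^5 km.
The half-period of the transfer ellipse is t = π√(a_t³/μ) = 3.1624×10^5 s.
The target's mean motion on its circular orbit is ω₂ = √(μ/r₂³) = 4.3808×10^-6 rad/s.
Angle swept by the target during transfer: ω₂·t = 1.3854 rad = 79.38°.
Arrival is 180° from departure on the ellipse, so φ = 180° − 79.38° = 101°.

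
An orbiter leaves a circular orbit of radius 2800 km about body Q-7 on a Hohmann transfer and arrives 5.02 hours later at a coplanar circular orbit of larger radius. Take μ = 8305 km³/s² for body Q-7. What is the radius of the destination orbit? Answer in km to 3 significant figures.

Transfer time t = 5.02 hours = 18072 s, and t = π√(a_t³/μ).
So a_t = (μ t²/π²)^(1/3) = (8305 × (18072)² / π²)^(1/3) = 6501.6 km.
Since a_t = (r₁ + r₂)/2, r₂ = 2a_t − r₁ = 2×6501.6 − 2800 = 10203.2 km.

r₂ = 10200 km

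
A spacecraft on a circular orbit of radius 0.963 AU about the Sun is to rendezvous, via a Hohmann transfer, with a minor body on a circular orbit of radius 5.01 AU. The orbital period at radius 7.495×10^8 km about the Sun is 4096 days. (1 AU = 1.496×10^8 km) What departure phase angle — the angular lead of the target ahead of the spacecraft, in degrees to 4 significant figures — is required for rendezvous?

φ = 97.16°

From Kepler's third law T² = 4π²r³/μ at r = 7.495×10^8 km, T = 4096 days = 4096 × 86400 s = 3.538944×10^8 s: μ = 4π²r³/T² = 1.32717×10^11 km³/s².
In km: r₁ = 0.963 × 1.496×10^8 = 1.440648×10^8 km; r₂ = 5.01 × 1.496×10^8 = 7.49496×10^8 km.
The Hohmann ellipse has a_t = (r₁ + r₂)/2 = 4.467804×10^8 km.
Transfer time t = π√(a_t³/μ) = 8.1438×10^7 s.
The target's mean motion on its circular orbit is ω₂ = √(μ/r₂³) = 1.7755×10^-8 rad/s.
Angle swept by the target during transfer: ω₂·t = 1.4459 rad = 82.84°.
Arrival is 180° from departure on the ellipse, so φ = 180° − 82.84° = 97.16°.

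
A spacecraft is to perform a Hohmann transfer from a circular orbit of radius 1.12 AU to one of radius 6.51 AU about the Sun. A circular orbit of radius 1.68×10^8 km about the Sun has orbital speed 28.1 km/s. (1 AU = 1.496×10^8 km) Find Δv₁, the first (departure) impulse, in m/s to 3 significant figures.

From the circular-orbit relation v² = μ/r at r = 1.68×10^8 km: μ = v²r = (28.1)² × 1.68×10^8 = 1.32654×10^11 km³/s².
In km: r₁ = 1.12 × 1.496×10^8 = 1.67552×10^8 km; r₂ = 6.51 × 1.496×10^8 = 9.73896×10^8 km.
Semi-major axis of the transfer orbit: a_t = (1.67552×10^8 + 9.73896×10^8)/2 = 5.70724×10^8 km.
On the circular orbit at r = 1.67552×10^8 km, v_c = √(μ/r) = 28.1375 km/s.
Vis-viva on the transfer ellipse at r = 1.67552×10^8 km gives v_t = √[μ(2/r − 1/a_t)] = 36.7561 km/s.
Δv₁ = |v_t − v_c| = |36.7561 − 28.1375| = 8.619 km/s.

Δv₁ = 8620 m/s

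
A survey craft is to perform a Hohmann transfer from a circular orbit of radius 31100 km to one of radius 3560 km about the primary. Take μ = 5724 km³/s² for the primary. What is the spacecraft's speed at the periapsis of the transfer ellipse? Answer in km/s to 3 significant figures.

v = 1.70 km/s

Transfer-ellipse semi-major axis a_t = (r₁ + r₂)/2 = (31100 + 3560)/2 = 17330 km.
At periapsis, r = 3560 km.
Applying v² = μ(2/r − 1/a_t): v = 1.699 km/s.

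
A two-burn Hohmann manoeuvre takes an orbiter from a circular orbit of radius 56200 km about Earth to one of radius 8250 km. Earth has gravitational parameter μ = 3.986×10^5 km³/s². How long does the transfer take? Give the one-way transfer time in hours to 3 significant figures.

The Hohmann ellipse has a_t = (r₁ + r₂)/2 = 32225 km.
Half the transfer-orbit period gives t = π√(a_t³/μ) = 28790 s.
Converting: 28790 s ÷ 3600 s/hour = 8.00 hours.

t = 8.00 hours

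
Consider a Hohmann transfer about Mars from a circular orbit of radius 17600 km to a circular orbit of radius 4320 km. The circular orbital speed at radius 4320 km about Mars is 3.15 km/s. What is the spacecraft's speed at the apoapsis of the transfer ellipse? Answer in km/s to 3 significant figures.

From the circular-orbit relation v² = μ/r at r = 4320 km: μ = v²r = (3.15)² × 4320 = 42865.2 km³/s².
Semi-major axis of the transfer orbit: a_t = (17600 + 4320)/2 = 10960 km.
At apoapsis, r = 17600 km.
Vis-viva: v = √[μ(2/r − 1/a_t)] = √[42865.2 × (2/17600 − 1/10960)] = 0.9798 km/s.

v = 0.980 km/s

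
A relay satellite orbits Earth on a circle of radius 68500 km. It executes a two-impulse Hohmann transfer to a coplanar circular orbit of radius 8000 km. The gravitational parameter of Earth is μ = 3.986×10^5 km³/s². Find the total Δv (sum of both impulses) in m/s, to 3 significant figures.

Δv = 3700 m/s

Semi-major axis of the transfer orbit: a_t = (68500 + 8000)/2 = 38250 km.
Circular speed at r₁: v₁ = √(μ/r₁) = √(3.986×10^5/68500) = 2.412 km/s.
Transfer-orbit speed at r₁ (vis-viva): v_a = √[μ(2/r₁ − 1/a_t)] = 1.103 km/s.
First burn Δv₁ = |v_a − v₁| = 1.309 km/s.
At r₂, v₂ = √(μ/r₂) = 7.059 km/s.
Transfer-orbit speed at r₂: v_p = √[μ(2/r₂ − 1/a_t)] = 9.446 km/s.
Second burn Δv₂ = |v₂ − v_p| = 2.387 km/s.
Δv = Δv₁ + Δv₂ = 1.309 + 2.387 = 3.696 km/s.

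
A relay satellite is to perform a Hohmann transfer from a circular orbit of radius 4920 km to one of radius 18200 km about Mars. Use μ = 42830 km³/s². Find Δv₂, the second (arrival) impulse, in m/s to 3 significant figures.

Δv₂ = 533 m/s

The Hohmann ellipse has a_t = (r₁ + r₂)/2 = 11560 km.
Circular speed at r = 18200 km: v_c = √(μ/r) = 1.53405 km/s.
Transfer-orbit speed at the same r (vis-viva, a = a_t): v_t = √[μ(2/r − 1/a_t)] = 1.00079 km/s.
Δv₂ = |v_t − v_c| = |1.00079 − 1.53405| = 0.5333 km/s.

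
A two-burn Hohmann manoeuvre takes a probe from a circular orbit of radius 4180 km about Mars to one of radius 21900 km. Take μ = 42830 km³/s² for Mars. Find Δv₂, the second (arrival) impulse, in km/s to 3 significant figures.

Semi-major axis of the transfer orbit: a_t = (4180 + 21900)/2 = 13040 km.
On the circular orbit at r = 21900 km, v_c = √(μ/r) = 1.3985 km/s.
Vis-viva on the transfer ellipse at r = 21900 km gives v_t = √[μ(2/r − 1/a_t)] = 0.79177 km/s.
Δv₂ = |v_t − v_c| = |0.79177 − 1.3985| = 0.6067 km/s.

Δv₂ = 0.607 km/s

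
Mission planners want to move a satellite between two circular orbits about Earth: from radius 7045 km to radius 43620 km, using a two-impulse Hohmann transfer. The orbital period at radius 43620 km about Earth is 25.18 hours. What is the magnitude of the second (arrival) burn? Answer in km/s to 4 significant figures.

From Kepler's third law T² = 4π²r³/μ at r = 43620 km, T = 25.18 hours = 25.18 × 3600 s = 90648 s: μ = 4π²r³/T² = 3.98750×10^5 km³/s².
Transfer-ellipse semi-major axis a_t = (r₁ + r₂)/2 = (7045 + 43620)/2 = 25332.5 km.
On the circular orbit at r = 43620 km, v_c = √(μ/r) = 3.023 km/s.
Transfer-orbit speed at the same r (vis-viva, a = a_t): v_t = √[μ(2/r − 1/a_t)] = 1.594 km/s.
Δv₂ = |v_t − v_c| = |1.594 − 3.023| = 1.429 km/s.

Δv₂ = 1.429 km/s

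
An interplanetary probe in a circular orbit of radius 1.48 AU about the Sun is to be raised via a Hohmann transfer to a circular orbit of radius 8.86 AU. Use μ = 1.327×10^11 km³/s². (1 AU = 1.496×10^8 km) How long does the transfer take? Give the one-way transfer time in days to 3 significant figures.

In km: r₁ = 1.48 × 1.496×10^8 = 2.21408×10^8 km; r₂ = 8.86 × 1.496×10^8 = 1.325456×10^9 km.
Transfer-ellipse semi-major axis a_t = (r₁ + r₂)/2 = (2.21408×10^8 + 1.325456×10^9)/2 = 7.73432×10^8 km.
Transfer time t = π√(a_t³/μ) = π√((7.73432×10^8)³ / 1.327×10^11) = 1.855×10^8 s.
Converting: 1.855×10^8 s ÷ 86400 s/day = 2150 days.

t = 2150 days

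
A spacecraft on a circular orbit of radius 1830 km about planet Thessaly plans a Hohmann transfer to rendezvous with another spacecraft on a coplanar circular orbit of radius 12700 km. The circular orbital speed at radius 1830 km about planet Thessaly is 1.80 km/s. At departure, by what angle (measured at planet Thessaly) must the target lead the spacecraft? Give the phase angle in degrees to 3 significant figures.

From the circular-orbit relation v² = μ/r at r = 1830 km: μ = v²r = (1.80)² × 1830 = 5929.20 km³/s².
Transfer-ellipse semi-major axis a_t = (r₁ + r₂)/2 = (1830 + 12700)/2 = 7265 km.
The half-period of the transfer ellipse is t = π√(a_t³/μ) = 25264 s.
Target angular speed ω₂ = √(μ/r₂³) = 5.3801×10^-5 rad/s.
Angle swept by the target during transfer: ω₂·t = 1.3592 rad = 77.88°.
The spacecraft traverses 180° on the transfer ellipse, so the target must lead by 180° − 77.88° = 102°.

φ = 102°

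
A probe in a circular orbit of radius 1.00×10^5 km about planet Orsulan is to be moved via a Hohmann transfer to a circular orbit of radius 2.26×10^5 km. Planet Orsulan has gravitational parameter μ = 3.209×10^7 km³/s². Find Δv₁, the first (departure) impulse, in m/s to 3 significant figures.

The Hohmann ellipse has a_t = (r₁ + r₂)/2 = 1.630×10^5 km.
Circular speed at r = 1.000×10^5 km: v_c = √(μ/r) = 17.91 km/s.
Transfer-orbit speed at the same r (vis-viva, a = a_t): v_t = √[μ(2/r − 1/a_t)] = 21.09 km/s.
Δv₁ = |v_t − v_c| = |21.09 − 17.91| = 3.180 km/s.

Δv₁ = 3180 m/s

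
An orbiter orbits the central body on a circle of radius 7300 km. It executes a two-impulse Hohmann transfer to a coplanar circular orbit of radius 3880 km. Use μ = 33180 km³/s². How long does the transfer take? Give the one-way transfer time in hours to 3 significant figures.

t = 2.00 hours

The Hohmann ellipse has a_t = (r₁ + r₂)/2 = 5590 km.
Half the transfer-orbit period gives t = π√(a_t³/μ) = 7208 s.
Converting: 7208 s ÷ 3600 s/hour = 2.00 hours.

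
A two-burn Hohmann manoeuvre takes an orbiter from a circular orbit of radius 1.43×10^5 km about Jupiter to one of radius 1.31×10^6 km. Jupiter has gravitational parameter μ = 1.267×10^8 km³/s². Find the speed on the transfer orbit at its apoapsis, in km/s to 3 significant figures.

The Hohmann ellipse has a_t = (r₁ + r₂)/2 = 7.265×10^5 km.
The apoapsis of the transfer ellipse is at r = 1.310×10^6 km.
Applying v² = μ(2/r − 1/a_t): v = 4.363 km/s.

v = 4.36 km/s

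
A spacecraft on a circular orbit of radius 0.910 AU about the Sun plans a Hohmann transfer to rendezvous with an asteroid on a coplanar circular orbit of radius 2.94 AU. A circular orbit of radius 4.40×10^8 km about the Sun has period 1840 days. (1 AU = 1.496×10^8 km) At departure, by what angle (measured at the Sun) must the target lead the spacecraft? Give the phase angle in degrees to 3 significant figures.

φ = 84.6°

From Kepler's third law T² = 4π²r³/μ at r = 4.40×10^8 km, T = 1840 days = 1840 × 86400 s = 1.58976×10^8 s: μ = 4π²r³/T² = 1.33062×10^11 km³/s².
In km: r₁ = 0.910 × 1.496×10^8 = 1.36136×10^8 km; r₂ = 2.94 × 1.496×10^8 = 4.39824×10^8 km.
The Hohmann ellipse has a_t = (r₁ + r₂)/2 = 2.8798×10^8 km.
Transfer time t = π√(a_t³/μ) = 4.2089×10^7 s.
The target's mean motion on its circular orbit is ω₂ = √(μ/r₂³) = 3.9547×10^-8 rad/s.
Angle swept by the target during transfer: ω₂·t = 1.6645 rad = 95.37°.
Arrival is 180° from departure on the ellipse, so φ = 180° − 95.37° = 84.6°.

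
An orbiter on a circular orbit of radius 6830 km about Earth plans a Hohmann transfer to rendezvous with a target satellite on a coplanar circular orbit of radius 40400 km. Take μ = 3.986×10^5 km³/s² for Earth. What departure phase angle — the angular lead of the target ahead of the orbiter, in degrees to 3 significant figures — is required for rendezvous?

Transfer-ellipse semi-major axis a_t = (r₁ + r₂)/2 = (6830 + 40400)/2 = 23615 km.
The half-period of the transfer ellipse is t = π√(a_t³/μ) = 18060 s.
The target's mean motion on its circular orbit is ω₂ = √(μ/r₂³) = 7.775×10^-5 rad/s.
Angle swept by the target during transfer: ω₂·t = 1.404 rad = 80.44°.
Arrival is 180° from departure on the ellipse, so φ = 180° − 80.44° = 99.6°.

φ = 99.6°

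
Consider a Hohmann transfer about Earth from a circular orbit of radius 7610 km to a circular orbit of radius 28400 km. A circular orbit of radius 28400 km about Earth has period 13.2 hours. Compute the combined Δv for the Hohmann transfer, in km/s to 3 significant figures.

From Kepler's third law T² = 4π²r³/μ at r = 28400 km, T = 13.2 hours = 13.2 × 3600 s = 47520 s: μ = 4π²r³/T² = 4.00463×10^5 km³/s².
Semi-major axis of the transfer orbit: a_t = (7610 + 28400)/2 = 18005 km.
Circular speed at r₁: v₁ = √(μ/r₁) = √(4.00463×10^5/7610) = 7.2542 km/s.
On the transfer ellipse at r₁, vis-viva gives v_p = √[μ(2/r₁ − 1/a_t)] = 9.1107 km/s.
First burn Δv₁ = |v_p − v₁| = 1.8565 km/s.
Circular speed at r₂: v₂ = √(μ/r₂) = 3.7551 km/s.
Transfer-orbit speed at r₂: v_a = √[μ(2/r₂ − 1/a_t)] = 2.4413 km/s.
Second burn Δv₂ = |v₂ − v_a| = 1.3138 km/s.
Total Δv = Δv₁ + Δv₂ = 3.170 km/s.

Δv = 3.17 km/s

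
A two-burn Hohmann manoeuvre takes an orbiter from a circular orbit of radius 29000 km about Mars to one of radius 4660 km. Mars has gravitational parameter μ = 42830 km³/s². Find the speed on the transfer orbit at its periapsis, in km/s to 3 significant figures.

v = 3.98 km/s

Semi-major axis of the transfer orbit: a_t = (29000 + 4660)/2 = 16830 km.
At periapsis, r = 4660 km.
From the vis-viva equation, v = √[μ(2/r − 1/a_t)] = 3.980 km/s.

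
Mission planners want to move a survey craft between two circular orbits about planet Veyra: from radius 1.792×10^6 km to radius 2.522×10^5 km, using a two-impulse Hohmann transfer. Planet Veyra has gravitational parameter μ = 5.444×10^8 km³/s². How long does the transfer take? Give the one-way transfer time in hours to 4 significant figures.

Transfer-ellipse semi-major axis a_t = (r₁ + r₂)/2 = (1.792×10^6 + 2.522×10^5)/2 = 1.0221×10^6 km.
By Kepler's third law the transfer-orbit period is T = 2π√(a_t³/μ), so t = T/2 = 1.3913×10^5 s.
Converting: 1.3913×10^5 s ÷ 3600 s/hour = 38.65 hours.

t = 38.65 hours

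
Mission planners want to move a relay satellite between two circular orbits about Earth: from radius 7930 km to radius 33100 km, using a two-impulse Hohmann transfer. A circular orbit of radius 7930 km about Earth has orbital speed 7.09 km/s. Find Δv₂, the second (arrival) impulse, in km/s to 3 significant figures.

From the circular-orbit relation v² = μ/r at r = 7930 km: μ = v²r = (7.09)² × 7930 = 3.98626×10^5 km³/s².
Transfer-ellipse semi-major axis a_t = (r₁ + r₂)/2 = (7930 + 33100)/2 = 20515 km.
Circular speed at r = 33100 km: v_c = √(μ/r) = 3.4703 km/s.
Vis-viva on the transfer ellipse at r = 33100 km gives v_t = √[μ(2/r − 1/a_t)] = 2.1576 km/s.
Δv₂ = |v_t − v_c| = |2.1576 − 3.4703| = 1.313 km/s.

Δv₂ = 1.31 km/s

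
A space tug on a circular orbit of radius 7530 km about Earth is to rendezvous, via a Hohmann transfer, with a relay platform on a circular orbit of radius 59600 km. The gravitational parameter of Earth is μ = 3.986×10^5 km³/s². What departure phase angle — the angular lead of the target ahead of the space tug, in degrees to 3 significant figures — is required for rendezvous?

φ = 104°

The Hohmann ellipse has a_t = (r₁ + r₂)/2 = 33565 km.
The half-period of the transfer ellipse is t = π√(a_t³/μ) = 30600 s.
The target's mean motion on its circular orbit is ω₂ = √(μ/r₂³) = 4.339×10^-5 rad/s.
Angle swept by the target during transfer: ω₂·t = 1.3277 rad = 76.07°.
The space tug traverses 180° on the transfer ellipse, so the target must lead by 180° − 76.07° = 104°.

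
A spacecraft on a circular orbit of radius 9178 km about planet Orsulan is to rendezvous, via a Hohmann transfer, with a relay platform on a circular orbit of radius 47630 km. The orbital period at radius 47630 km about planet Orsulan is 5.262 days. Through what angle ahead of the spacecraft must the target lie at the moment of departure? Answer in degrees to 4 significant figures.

From Kepler's third law T² = 4π²r³/μ at r = 47630 km, T = 5.262 days = 5.262 × 86400 s = 4.546368×10^5 s: μ = 4π²r³/T² = 20638.2 km³/s².
Semi-major axis of the transfer orbit: a_t = (9178 + 47630)/2 = 28404 km.
The half-period of the transfer ellipse is t = π√(a_t³/μ) = 1.04685×10^5 s.
The target's mean motion on its circular orbit is ω₂ = √(μ/r₂³) = 1.38202×10^-5 rad/s.
Angle swept by the target during transfer: ω₂·t = 1.44677 rad = 82.89°.
The spacecraft traverses 180° on the transfer ellipse, so the target must lead by 180° − 82.89° = 97.11°.

φ = 97.11°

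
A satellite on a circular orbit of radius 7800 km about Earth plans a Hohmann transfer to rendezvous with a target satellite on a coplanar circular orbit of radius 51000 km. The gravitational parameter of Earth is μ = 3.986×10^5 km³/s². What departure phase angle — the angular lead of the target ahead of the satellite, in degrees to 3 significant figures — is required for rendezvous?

φ = 101°

Semi-major axis of the transfer orbit: a_t = (7800 + 51000)/2 = 29400 km.
Transfer time t = π√(a_t³/μ) = 25080 s.
The target's mean motion on its circular orbit is ω₂ = √(μ/r₂³) = 5.482×10^-5 rad/s.
Angle swept by the target during transfer: ω₂·t = 1.375 rad = 78.78°.
Arrival is 180° from departure on the ellipse, so φ = 180° − 78.78° = 101°.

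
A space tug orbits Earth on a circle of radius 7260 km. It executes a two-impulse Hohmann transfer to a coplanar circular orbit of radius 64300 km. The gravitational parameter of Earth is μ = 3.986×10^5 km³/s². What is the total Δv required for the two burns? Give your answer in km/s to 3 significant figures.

Δv = 3.89 km/s

The Hohmann ellipse has a_t = (r₁ + r₂)/2 = 35780 km.
Circular speed at r₁: v₁ = √(μ/r₁) = √(3.986×10^5/7260) = 7.4097 km/s.
On the transfer ellipse at r₁, v² = μ(2/r − 1/a) gives v_p = √[μ(2/r₁ − 1/a_t)] = 9.9331 km/s.
First burn Δv₁ = |v_p − v₁| = 2.5234 km/s.
Circular speed at r₂: v₂ = √(μ/r₂) = 2.4898 km/s.
Transfer-orbit speed at r₂: v_a = √[μ(2/r₂ − 1/a_t)] = 1.1215 km/s.
Second burn Δv₂ = |v₂ − v_a| = 1.3683 km/s.
Δv = Δv₁ + Δv₂ = 2.5234 + 1.3683 = 3.892 km/s.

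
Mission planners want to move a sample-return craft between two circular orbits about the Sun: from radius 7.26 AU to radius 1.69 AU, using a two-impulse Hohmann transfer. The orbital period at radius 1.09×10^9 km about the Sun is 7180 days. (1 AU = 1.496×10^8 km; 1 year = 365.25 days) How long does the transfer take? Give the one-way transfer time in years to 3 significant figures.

From Kepler's third law T² = 4π²r³/μ at r = 1.09×10^9 km, T = 7180 days = 7180 × 86400 s = 6.20352×10^8 s: μ = 4π²r³/T² = 1.32850×10^11 km³/s².
In km: r₁ = 7.26 × 1.496×10^8 = 1.086096×10^9 km; r₂ = 1.69 × 1.496×10^8 = 2.52824×10^8 km.
Semi-major axis of the transfer orbit: a_t = (1.086096×10^9 + 2.52824×10^8)/2 = 6.6946×10^8 km.
Transfer time t = π√(a_t³/μ) = π√((6.6946×10^8)³ / 1.32850×10^11) = 1.493×10^8 s.
Converting: 1.493×10^8 s ÷ 3.15576×10^7 s/year (365.25 × 86400) = 4.73 years.

t = 4.73 years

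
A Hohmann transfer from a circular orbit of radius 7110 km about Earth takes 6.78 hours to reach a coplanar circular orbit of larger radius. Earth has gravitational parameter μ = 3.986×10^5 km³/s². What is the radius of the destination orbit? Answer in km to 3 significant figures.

r₂ = 50600 km

Transfer time t = 6.78 hours = 24408 s, and t = π√(a_t³/μ).
So a_t = (μ t²/π²)^(1/3) = (3.986×10^5 × (24408)² / π²)^(1/3) = 28869 km.
Since a_t = (r₁ + r₂)/2, r₂ = 2a_t − r₁ = 2×28869 − 7110 = 50628 km.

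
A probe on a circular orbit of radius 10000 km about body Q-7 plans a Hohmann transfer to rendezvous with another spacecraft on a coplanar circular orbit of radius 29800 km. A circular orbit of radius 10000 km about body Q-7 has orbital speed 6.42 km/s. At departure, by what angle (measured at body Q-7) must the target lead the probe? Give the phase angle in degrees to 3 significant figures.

From the circular-orbit relation v² = μ/r at r = 10000 km: μ = v²r = (6.42)² × 10000 = 4.12164×10^5 km³/s².
Transfer-ellipse semi-major axis a_t = (r₁ + r₂)/2 = (10000 + 29800)/2 = 19900 km.
The half-period of the transfer ellipse is t = π√(a_t³/μ) = 13737 s.
The target's mean motion on its circular orbit is ω₂ = √(μ/r₂³) = 1.2480×10^-4 rad/s.
Angle swept by the target during transfer: ω₂·t = 1.7144 rad = 98.23°.
The probe traverses 180° on the transfer ellipse, so the target must lead by 180° − 98.23° = 81.8°.

φ = 81.8°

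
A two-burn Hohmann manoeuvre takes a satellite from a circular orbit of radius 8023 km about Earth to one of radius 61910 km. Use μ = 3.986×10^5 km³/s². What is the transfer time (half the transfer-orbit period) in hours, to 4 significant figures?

t = 9.038 hours

Semi-major axis of the transfer orbit: a_t = (8023 + 61910)/2 = 34966.5 km.
By Kepler's third law the transfer-orbit period is T = 2π√(a_t³/μ), so t = T/2 = 32536 s.
Converting: 32536 s ÷ 3600 s/hour = 9.038 hours.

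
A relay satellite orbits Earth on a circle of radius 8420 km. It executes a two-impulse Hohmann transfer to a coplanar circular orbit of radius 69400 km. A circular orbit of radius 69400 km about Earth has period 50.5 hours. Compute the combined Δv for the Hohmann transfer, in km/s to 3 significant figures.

From Kepler's third law T² = 4π²r³/μ at r = 69400 km, T = 50.5 hours = 50.5 × 3600 s = 1.818×10^5 s: μ = 4π²r³/T² = 3.99255×10^5 km³/s².
The Hohmann ellipse has a_t = (r₁ + r₂)/2 = 38910 km.
Circular speed at r₁: v₁ = √(μ/r₁) = √(3.99255×10^5/8420) = 6.886 km/s.
On the transfer ellipse at r₁, vis-viva gives v_p = √[μ(2/r₁ − 1/a_t)] = 9.196 km/s.
First burn Δv₁ = |v_p − v₁| = 2.310 km/s.
At r₂, v₂ = √(μ/r₂) = 2.399 km/s.
Transfer-orbit speed at r₂: v_a = √[μ(2/r₂ − 1/a_t)] = 1.116 km/s.
Second burn Δv₂ = |v₂ − v_a| = 1.283 km/s.
Total Δv = Δv₁ + Δv₂ = 3.593 km/s.

Δv = 3.59 km/s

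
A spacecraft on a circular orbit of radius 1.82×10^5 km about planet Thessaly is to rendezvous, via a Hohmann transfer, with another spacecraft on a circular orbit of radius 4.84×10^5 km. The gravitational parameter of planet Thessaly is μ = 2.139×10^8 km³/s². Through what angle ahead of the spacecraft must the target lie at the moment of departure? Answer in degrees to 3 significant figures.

Transfer-ellipse semi-major axis a_t = (r₁ + r₂)/2 = (1.820×10^5 + 4.840×10^5)/2 = 3.330×10^5 km.
The half-period of the transfer ellipse is t = π√(a_t³/μ) = 41280 s.
The target's mean motion on its circular orbit is ω₂ = √(μ/r₂³) = 4.343×10^-5 rad/s.
Angle swept by the target during transfer: ω₂·t = 1.793 rad = 102.7°.
Arrival is 180° from departure on the ellipse, so φ = 180° − 102.7° = 77.3°.

φ = 77.3°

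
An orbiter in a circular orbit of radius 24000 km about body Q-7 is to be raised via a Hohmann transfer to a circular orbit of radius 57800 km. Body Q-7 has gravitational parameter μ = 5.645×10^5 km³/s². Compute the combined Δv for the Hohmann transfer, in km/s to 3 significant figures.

Transfer-ellipse semi-major axis a_t = (r₁ + r₂)/2 = (24000 + 57800)/2 = 40900 km.
Circular speed at r₁: v₁ = √(μ/r₁) = √(5.645×10^5/24000) = 4.8498 km/s.
On the transfer ellipse at r₁, v² = μ(2/r − 1/a) gives v_p = √[μ(2/r₁ − 1/a_t)] = 5.7654 km/s.
First burn Δv₁ = |v_p − v₁| = 0.9156 km/s.
At r₂, v₂ = √(μ/r₂) = 3.1251 km/s.
Transfer-orbit speed at r₂: v_a = √[μ(2/r₂ − 1/a_t)] = 2.3939 km/s.
Second burn Δv₂ = |v₂ − v_a| = 0.7312 km/s.
Δv = Δv₁ + Δv₂ = 0.9156 + 0.7312 = 1.647 km/s.

Δv = 1.65 km/s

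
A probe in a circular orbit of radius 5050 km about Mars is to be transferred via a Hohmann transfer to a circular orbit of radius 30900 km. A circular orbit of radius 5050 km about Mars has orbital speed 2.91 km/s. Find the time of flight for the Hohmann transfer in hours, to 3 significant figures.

From the circular-orbit relation v² = μ/r at r = 5050 km: μ = v²r = (2.91)² × 5050 = 42763.9 km³/s².
The Hohmann ellipse has a_t = (r₁ + r₂)/2 = 17975 km.
By Kepler's third law the transfer-orbit period is T = 2π√(a_t³/μ), so t = T/2 = 36610 s.
Converting: 36610 s ÷ 3600 s/hour = 10.2 hours.

t = 10.2 hours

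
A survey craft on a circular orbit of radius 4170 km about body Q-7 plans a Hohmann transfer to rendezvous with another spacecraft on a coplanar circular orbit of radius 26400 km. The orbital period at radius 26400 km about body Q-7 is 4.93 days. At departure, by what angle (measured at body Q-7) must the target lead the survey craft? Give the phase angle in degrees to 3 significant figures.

From Kepler's third law T² = 4π²r³/μ at r = 26400 km, T = 4.93 days = 4.93 × 86400 s = 4.25952×10^5 s: μ = 4π²r³/T² = 4003.60 km³/s².
Transfer-ellipse semi-major axis a_t = (r₁ + r₂)/2 = (4170 + 26400)/2 = 15285 km.
The half-period of the transfer ellipse is t = π√(a_t³/μ) = 93830 s.
Target angular speed ω₂ = √(μ/r₂³) = 1.475×10^-5 rad/s.
Angle swept by the target during transfer: ω₂·t = 1.384 rad = 79.30°.
The survey craft traverses 180° on the transfer ellipse, so the target must lead by 180° − 79.30° = 101°.

φ = 101°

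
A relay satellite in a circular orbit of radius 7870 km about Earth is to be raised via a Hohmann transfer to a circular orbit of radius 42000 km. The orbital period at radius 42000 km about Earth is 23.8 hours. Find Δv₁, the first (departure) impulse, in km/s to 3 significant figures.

Δv₁ = 2.12 km/s

From Kepler's third law T² = 4π²r³/μ at r = 42000 km, T = 23.8 hours = 23.8 × 3600 s = 85680 s: μ = 4π²r³/T² = 3.98427×10^5 km³/s².
The Hohmann ellipse has a_t = (r₁ + r₂)/2 = 24935 km.
Circular speed at r = 7870 km: v_c = √(μ/r) = 7.115 km/s.
Vis-viva on the transfer ellipse at r = 7870 km gives v_t = √[μ(2/r − 1/a_t)] = 9.234 km/s.
Δv₁ = |v_t − v_c| = |9.234 − 7.115| = 2.119 km/s.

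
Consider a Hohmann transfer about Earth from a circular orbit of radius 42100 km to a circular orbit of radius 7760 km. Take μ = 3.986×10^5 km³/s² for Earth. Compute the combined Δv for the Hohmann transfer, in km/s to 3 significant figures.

Semi-major axis of the transfer orbit: a_t = (42100 + 7760)/2 = 24930 km.
Circular speed at r₁: v₁ = √(μ/r₁) = √(3.986×10^5/42100) = 3.077 km/s.
Transfer-orbit speed at r₁ (vis-viva equation): v_a = √[μ(2/r₁ − 1/a_t)] = 1.717 km/s.
First burn Δv₁ = |v_a − v₁| = 1.360 km/s.
Circular speed at r₂: v₂ = √(μ/r₂) = 7.167 km/s.
Transfer-orbit speed at r₂: v_p = √[μ(2/r₂ − 1/a_t)] = 9.314 km/s.
Second burn Δv₂ = |v₂ − v_p| = 2.147 km/s.
Total Δv = Δv₁ + Δv₂ = 3.507 km/s.

Δv = 3.51 km/s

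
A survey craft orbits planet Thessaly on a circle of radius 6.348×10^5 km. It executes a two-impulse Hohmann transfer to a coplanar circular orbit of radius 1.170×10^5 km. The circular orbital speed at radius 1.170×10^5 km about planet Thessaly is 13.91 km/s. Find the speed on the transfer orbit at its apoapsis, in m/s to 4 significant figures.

From the circular-orbit relation v² = μ/r at r = 1.170×10^5 km: μ = v²r = (13.91)² × 1.170×10^5 = 2.26381×10^7 km³/s².
Transfer-ellipse semi-major axis a_t = (r₁ + r₂)/2 = (6.348×10^5 + 1.170×10^5)/2 = 3.759×10^5 km.
At apoapsis, r = 6.348×10^5 km.
From the vis-viva equation, v = √[μ(2/r − 1/a_t)] = 3.332 km/s.

v = 3332 m/s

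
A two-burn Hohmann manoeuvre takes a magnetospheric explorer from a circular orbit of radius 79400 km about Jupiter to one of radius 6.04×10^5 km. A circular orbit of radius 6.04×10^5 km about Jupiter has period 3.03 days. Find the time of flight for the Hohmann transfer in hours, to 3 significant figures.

t = 15.5 hours

From Kepler's third law T² = 4π²r³/μ at r = 6.04×10^5 km, T = 3.03 days = 3.03 × 86400 s = 2.61792×10^5 s: μ = 4π²r³/T² = 1.26928×10^8 km³/s².
The Hohmann ellipse has a_t = (r₁ + r₂)/2 = 3.417×10^5 km.
Transfer time t = π√(a_t³/μ) = π√((3.417×10^5)³ / 1.26928×10^8) = 55700 s.
Converting: 55700 s ÷ 3600 s/hour = 15.5 hours.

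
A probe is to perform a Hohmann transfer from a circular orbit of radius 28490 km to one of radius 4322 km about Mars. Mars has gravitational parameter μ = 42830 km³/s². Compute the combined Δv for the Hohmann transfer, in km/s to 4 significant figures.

Semi-major axis of the transfer orbit: a_t = (28490 + 4322)/2 = 16406 km.
Circular speed at r₁: v₁ = √(μ/r₁) = √(42830/28490) = 1.2261 km/s.
Transfer-orbit speed at r₁ (v² = μ(2/r − 1/a)): v_a = √[μ(2/r₁ − 1/a_t)] = 0.62932 km/s.
First burn Δv₁ = |v_a − v₁| = 0.5968 km/s.
Circular speed at r₂: v₂ = √(μ/r₂) = 3.148 km/s.
Transfer-orbit speed at r₂: v_p = √[μ(2/r₂ − 1/a_t)] = 4.148 km/s.
Second burn Δv₂ = |v₂ − v_p| = 1.000 km/s.
Total Δv = Δv₁ + Δv₂ = 1.597 km/s.

Δv = 1.597 km/s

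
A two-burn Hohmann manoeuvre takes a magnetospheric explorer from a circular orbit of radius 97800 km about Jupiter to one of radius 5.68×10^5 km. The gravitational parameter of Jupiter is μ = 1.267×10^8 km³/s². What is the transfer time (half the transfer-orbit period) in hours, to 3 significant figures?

t = 14.9 hours

Semi-major axis of the transfer orbit: a_t = (97800 + 5.680×10^5)/2 = 3.329×10^5 km.
Transfer time t = π√(a_t³/μ) = π√((3.329×10^5)³ / 1.267×10^8) = 53610 s.
Converting: 53610 s ÷ 3600 s/hour = 14.9 hours.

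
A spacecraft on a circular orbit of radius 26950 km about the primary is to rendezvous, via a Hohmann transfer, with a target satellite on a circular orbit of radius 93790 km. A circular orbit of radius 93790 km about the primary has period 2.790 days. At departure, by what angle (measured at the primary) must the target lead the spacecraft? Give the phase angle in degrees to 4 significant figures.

φ = 87.05°

From Kepler's third law T² = 4π²r³/μ at r = 93790 km, T = 2.790 days = 2.790 × 86400 s = 2.41056×10^5 s: μ = 4π²r³/T² = 5.60523×10^5 km³/s².
Transfer-ellipse semi-major axis a_t = (r₁ + r₂)/2 = (26950 + 93790)/2 = 60370 km.
Transfer time t = π√(a_t³/μ) = 62242.2 s.
The target's mean motion on its circular orbit is ω₂ = √(μ/r₂³) = 2.60653×10^-5 rad/s.
Angle swept by the target during transfer: ω₂·t = 1.62236 rad = 92.95°.
The spacecraft traverses 180° on the transfer ellipse, so the target must lead by 180° − 92.95° = 87.05°.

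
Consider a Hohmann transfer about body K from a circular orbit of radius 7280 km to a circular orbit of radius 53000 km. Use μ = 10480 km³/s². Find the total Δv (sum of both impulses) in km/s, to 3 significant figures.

Transfer-ellipse semi-major axis a_t = (r₁ + r₂)/2 = (7280 + 53000)/2 = 30140 km.
Circular speed at r₁: v₁ = √(μ/r₁) = √(10480/7280) = 1.199817 km/s.
Transfer-orbit speed at r₁ (v² = μ(2/r − 1/a)): v_p = √[μ(2/r₁ − 1/a_t)] = 1.591041 km/s.
First burn Δv₁ = |v_p − v₁| = 0.391224 km/s.
At r₂, v₂ = √(μ/r₂) = 0.444675 km/s.
Transfer-orbit speed at r₂: v_a = √[μ(2/r₂ − 1/a_t)] = 0.218543 km/s.
Second burn Δv₂ = |v₂ − v_a| = 0.226132 km/s.
Total Δv = Δv₁ + Δv₂ = 0.6174 km/s.

Δv = 0.617 km/s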